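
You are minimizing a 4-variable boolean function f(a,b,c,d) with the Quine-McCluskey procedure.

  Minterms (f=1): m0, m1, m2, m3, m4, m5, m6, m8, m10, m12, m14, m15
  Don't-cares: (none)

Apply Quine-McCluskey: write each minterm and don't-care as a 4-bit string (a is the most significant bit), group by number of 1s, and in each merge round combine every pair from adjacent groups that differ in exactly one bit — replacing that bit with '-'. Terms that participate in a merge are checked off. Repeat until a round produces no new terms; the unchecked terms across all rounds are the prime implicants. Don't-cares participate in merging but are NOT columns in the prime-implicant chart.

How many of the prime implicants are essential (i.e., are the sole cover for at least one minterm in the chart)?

[col 0] 0000*, 0001*, 0010*, 0011*, 0100*, 0101*, 0110*, 1000*, 1010*, 1100*, 1110*, 1111*
[col 1] -000*, -010*, -100*, -110*, 0-00*, 0-01*, 0-10*, 00-0*, 00-1*, 000-*, 001-*, 01-0*, 010-*, 1-00*, 1-10*, 10-0*, 11-0*, 111-
[col 2] --00*, --10*, -0-0*, -1-0*, 0--0*, 0-0-, 00--, 1--0*
[col 3] ---0
Prime implicants: ---0, 0-0-, 00--, 111-
PI chart (minterm → PIs covering it):
  0 | ---0,0-0-,00--
  1 | 0-0-,00--
  2 | ---0,00--
  3 | 00--  (sole → essential)
  4 | ---0,0-0-
  5 | 0-0-  (sole → essential)
  6 | ---0  (sole → essential)
  8 | ---0  (sole → essential)
  10 | ---0  (sole → essential)
  12 | ---0  (sole → essential)
  14 | ---0,111-
  15 | 111-  (sole → essential)
Essential prime implicants: ---0, 0-0-, 00--, 111-

4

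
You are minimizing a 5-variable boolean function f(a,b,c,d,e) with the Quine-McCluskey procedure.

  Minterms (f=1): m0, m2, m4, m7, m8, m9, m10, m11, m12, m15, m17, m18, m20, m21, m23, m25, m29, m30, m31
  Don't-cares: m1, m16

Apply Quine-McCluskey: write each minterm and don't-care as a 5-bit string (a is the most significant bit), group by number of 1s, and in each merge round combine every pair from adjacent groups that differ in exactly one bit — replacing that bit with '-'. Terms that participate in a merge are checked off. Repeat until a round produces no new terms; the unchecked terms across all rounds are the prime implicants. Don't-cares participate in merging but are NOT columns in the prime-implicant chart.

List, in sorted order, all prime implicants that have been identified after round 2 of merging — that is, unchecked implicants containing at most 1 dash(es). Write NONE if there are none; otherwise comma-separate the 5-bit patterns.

size-2^0 implicants → 00000(✓)  00001(✓)  00010(✓)  00100(✓)  00111(✓)  01000(✓)  01001(✓)  01010(✓)  01011(✓)  01100(✓)  01111(✓)  10000(✓)  10001(✓)  10010(✓)  10100(✓)  10101(✓)  10111(✓)  11001(✓)  11101(✓)  11110(✓)  11111(✓)
size-2^1 implicants → -0000(✓)  -0001(✓)  -0010(✓)  -0100(✓)  -0111(✓)  -1001(✓)  -1111(✓)  0-000(✓)  0-001(✓)  0-010(✓)  0-100(✓)  0-111(✓)  00-00(✓)  000-0(✓)  0000-(✓)  01-00(✓)  01-11  010-0(✓)  010-1(✓)  0100-(✓)  0101-(✓)  1-001(✓)  1-101(✓)  1-111(✓)  10-00(✓)  10-01(✓)  100-0(✓)  1000-(✓)  101-1(✓)  1010-(✓)  11-01(✓)  111-1(✓)  1111-
size-2^2 implicants → --001  --111  -0-00  -00-0  -000-  0--00  0-0-0  0-00-  010--  1--01  1-1-1  10-0-
Unchecked terms (primes): --001, --111, -0-00, -00-0, -000-, 0--00, 0-0-0, 0-00-, 01-11, 010--, 1--01, 1-1-1, 10-0-, 1111-

01-11, 1111-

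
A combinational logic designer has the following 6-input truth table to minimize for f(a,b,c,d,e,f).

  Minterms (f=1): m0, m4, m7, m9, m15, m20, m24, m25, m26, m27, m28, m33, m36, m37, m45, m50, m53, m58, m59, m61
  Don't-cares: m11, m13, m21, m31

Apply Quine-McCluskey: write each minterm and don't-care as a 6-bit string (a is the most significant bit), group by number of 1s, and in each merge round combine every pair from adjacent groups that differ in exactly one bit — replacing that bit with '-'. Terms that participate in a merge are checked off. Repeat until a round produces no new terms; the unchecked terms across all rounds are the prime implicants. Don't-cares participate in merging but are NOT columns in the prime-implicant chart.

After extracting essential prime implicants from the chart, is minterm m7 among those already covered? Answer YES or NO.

YES

Round 0: 000000✓ 000100✓ 000111✓ 001001✓ 001011✓ 001101✓ 001111✓ 010100✓ 010101✓ 011000✓ 011001✓ 011010✓ 011011✓ 011100✓ 011111✓ 100001✓ 100100✓ 100101✓ 101101✓ 110010✓ 110101✓ 111010✓ 111011✓ 111101✓
Round 1: -00100 -01101 -10101 -11010✓ -11011✓ 0-0100 0-1001✓ 0-1011✓ 0-1111✓ 00-111 000-00 001-01✓ 001-11✓ 0010-1✓ 0011-1✓ 01-100 01010- 011-00 011-11✓ 0110-0✓ 0110-1✓ 01100-✓ 01101-✓ 1-0101✓ 1-1101✓ 10-101✓ 100-01 10010- 11-010 11-101✓ 11101-✓
Round 2: -1101- 0-1-11 0-10-1 001--1 0110-- 1--101
PIs = {-00100, -01101, -10101, -1101-, 0-0100, 0-1-11, 0-10-1, 00-111, 000-00, 001--1, 01-100, 01010-, 011-00, 0110--, 1--101, 100-01, 10010-, 11-010}
Coverage chart:
  m0: 000-00 ←essential
  m4: -00100,0-0100,000-00
  m7: 00-111 ←essential
  m9: 0-10-1,001--1
  m15: 0-1-11,00-111,001--1
  m20: 0-0100,01-100,01010-
  m24: 011-00,0110--
  m25: 0-10-1,0110--
  m26: -1101-,0110--
  m27: -1101-,0-1-11,0-10-1,0110--
  m28: 01-100,011-00
  m33: 100-01 ←essential
  m36: -00100,10010-
  m37: 1--101,100-01,10010-
  m45: -01101,1--101
  m50: 11-010 ←essential
  m53: -10101,1--101
  m58: -1101-,11-010
  m59: -1101- ←essential
  m61: 1--101 ←essential
Essential: -1101-, 00-111, 000-00, 1--101, 100-01, 11-010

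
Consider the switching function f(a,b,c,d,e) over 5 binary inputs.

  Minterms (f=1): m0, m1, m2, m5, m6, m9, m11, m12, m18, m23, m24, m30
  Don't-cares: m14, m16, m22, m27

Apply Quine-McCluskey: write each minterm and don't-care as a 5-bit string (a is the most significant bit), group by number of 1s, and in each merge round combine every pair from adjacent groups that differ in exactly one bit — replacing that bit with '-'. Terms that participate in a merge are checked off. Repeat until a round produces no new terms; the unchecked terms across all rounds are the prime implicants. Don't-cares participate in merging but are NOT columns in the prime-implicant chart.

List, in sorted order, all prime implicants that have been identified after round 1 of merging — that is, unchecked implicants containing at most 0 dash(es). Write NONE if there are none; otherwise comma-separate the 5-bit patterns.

[col 0] 00000*, 00001*, 00010*, 00101*, 00110*, 01001*, 01011*, 01100*, 01110*, 10000*, 10010*, 10110*, 10111*, 11000*, 11011*, 11110*
[col 1] -0000*, -0010*, -0110*, -1011, -1110*, 0-001, 0-110*, 00-01, 00-10*, 000-0*, 0000-, 010-1, 011-0, 1-000, 1-110*, 10-10*, 100-0*, 1011-
[col 2] --110, -0-10, -00-0
Prime implicants: --110, -0-10, -00-0, -1011, 0-001, 00-01, 0000-, 010-1, 011-0, 1-000, 1011-

NONE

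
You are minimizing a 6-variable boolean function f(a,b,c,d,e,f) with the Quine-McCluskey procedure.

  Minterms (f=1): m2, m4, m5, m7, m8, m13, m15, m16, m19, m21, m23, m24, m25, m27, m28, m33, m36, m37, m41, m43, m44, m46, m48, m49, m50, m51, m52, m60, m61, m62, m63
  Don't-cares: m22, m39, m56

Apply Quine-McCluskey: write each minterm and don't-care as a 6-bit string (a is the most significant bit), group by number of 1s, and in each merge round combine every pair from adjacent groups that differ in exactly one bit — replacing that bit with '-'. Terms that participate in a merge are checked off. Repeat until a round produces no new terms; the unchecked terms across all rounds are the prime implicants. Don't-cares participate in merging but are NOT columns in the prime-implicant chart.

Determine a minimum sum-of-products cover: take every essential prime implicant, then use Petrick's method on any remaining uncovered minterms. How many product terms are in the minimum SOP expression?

size-2^0 implicants → 000010  000100(✓)  000101(✓)  000111(✓)  001000(✓)  001101(✓)  001111(✓)  010000(✓)  010011(✓)  010101(✓)  010110(✓)  010111(✓)  011000(✓)  011001(✓)  011011(✓)  011100(✓)  100001(✓)  100100(✓)  100101(✓)  100111(✓)  101001(✓)  101011(✓)  101100(✓)  101110(✓)  110000(✓)  110001(✓)  110010(✓)  110011(✓)  110100(✓)  111000(✓)  111100(✓)  111101(✓)  111110(✓)  111111(✓)
size-2^1 implicants → -00100(✓)  -00101(✓)  -00111(✓)  -10000(✓)  -10011  -11000(✓)  -11100(✓)  0-0101(✓)  0-0111(✓)  0-1000  00-101(✓)  00-111(✓)  0001-1(✓)  00010-(✓)  0011-1(✓)  01-000(✓)  01-011  010-11  0101-1(✓)  01011-  011-00(✓)  0110-1  01100-  1-0001  1-0100(✓)  1-1100(✓)  1-1110(✓)  10-001  10-100(✓)  100-01  1001-1(✓)  10010-(✓)  1010-1  1011-0(✓)  11-000(✓)  11-100(✓)  110-00(✓)  1100-0(✓)  1100-1(✓)  11000-(✓)  11001-(✓)  111-00(✓)  1111-0(✓)  1111-1(✓)  11110-(✓)  11111-(✓)
size-2^2 implicants → -001-1  -0010-  -1-000  -11-00  0-01-1  00-1-1  1--100  1-11-0  11--00  1100--  1111--
Unchecked terms (primes): -001-1, -0010-, -1-000, -10011, -11-00, 0-01-1, 0-1000, 00-1-1, 000010, 01-011, 010-11, 01011-, 0110-1, 01100-, 1--100, 1-0001, 1-11-0, 10-001, 100-01, 1010-1, 11--00, 1100--, 1111--
Minterm coverage:
  m2 ⊆ 000010 [E]
  m4 ⊆ -0010- [E]
  m5 ⊆ -001-1,-0010-,0-01-1,00-1-1
  m7 ⊆ -001-1,0-01-1,00-1-1
  m8 ⊆ 0-1000 [E]
  m13 ⊆ 00-1-1 [E]
  m15 ⊆ 00-1-1 [E]
  m16 ⊆ -1-000 [E]
  m19 ⊆ -10011,01-011,010-11
  m21 ⊆ 0-01-1 [E]
  m23 ⊆ 0-01-1,010-11,01011-
  m24 ⊆ -1-000,-11-00,0-1000,01100-
  m25 ⊆ 0110-1,01100-
  m27 ⊆ 01-011,0110-1
  m28 ⊆ -11-00 [E]
  m33 ⊆ 1-0001,10-001,100-01
  m36 ⊆ -0010-,1--100
  m37 ⊆ -001-1,-0010-,100-01
  m41 ⊆ 10-001,1010-1
  m43 ⊆ 1010-1 [E]
  m44 ⊆ 1--100,1-11-0
  m46 ⊆ 1-11-0 [E]
  m48 ⊆ -1-000,11--00,1100--
  m49 ⊆ 1-0001,1100--
  m50 ⊆ 1100-- [E]
  m51 ⊆ -10011,1100--
  m52 ⊆ 1--100,11--00
  m60 ⊆ -11-00,1--100,1-11-0,11--00,1111--
  m61 ⊆ 1111-- [E]
  m62 ⊆ 1-11-0,1111--
  m63 ⊆ 1111-- [E]
E = {-0010-, -1-000, -11-00, 0-01-1, 0-1000, 00-1-1, 000010, 1-11-0, 1010-1, 1100--, 1111--}
Petrick residual → -10011, 0110-1, 1--100, 1-0001
Cover = b'c'de' + bd'e'f' + bc'd'ef + bce'f' + a'c'df + a'cd'e'f' + a'b'df + a'b'c'd'ef' + a'bcd'f + ade'f' + ac'd'e'f + acdf' + ab'cd'f + abc'd' + abcd  |cover|=15

15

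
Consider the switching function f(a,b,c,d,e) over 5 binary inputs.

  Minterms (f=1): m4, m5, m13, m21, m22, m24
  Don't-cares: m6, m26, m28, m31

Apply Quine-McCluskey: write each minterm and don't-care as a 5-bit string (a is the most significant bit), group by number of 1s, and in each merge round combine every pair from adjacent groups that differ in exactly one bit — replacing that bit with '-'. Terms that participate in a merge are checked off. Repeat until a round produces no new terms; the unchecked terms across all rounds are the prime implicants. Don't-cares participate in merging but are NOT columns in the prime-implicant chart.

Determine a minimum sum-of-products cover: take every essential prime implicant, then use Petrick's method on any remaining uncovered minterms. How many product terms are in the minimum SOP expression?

[col 0] 00100*, 00101*, 00110*, 01101*, 10101*, 10110*, 11000*, 11010*, 11100*, 11111
[col 1] -0101, -0110, 0-101, 001-0, 0010-, 11-00, 110-0
Prime implicants: -0101, -0110, 0-101, 001-0, 0010-, 11-00, 110-0, 11111
PI chart (minterm → PIs covering it):
  4 | 001-0,0010-
  5 | -0101,0-101,0010-
  13 | 0-101  (sole → essential)
  21 | -0101  (sole → essential)
  22 | -0110  (sole → essential)
  24 | 11-00,110-0
Essential prime implicants: -0101, -0110, 0-101
Petrick residual → 001-0, 11-00
Minimum SOP uses 5 PIs: b'cd'e + b'cde' + a'cd'e + a'b'ce' + abd'e'

5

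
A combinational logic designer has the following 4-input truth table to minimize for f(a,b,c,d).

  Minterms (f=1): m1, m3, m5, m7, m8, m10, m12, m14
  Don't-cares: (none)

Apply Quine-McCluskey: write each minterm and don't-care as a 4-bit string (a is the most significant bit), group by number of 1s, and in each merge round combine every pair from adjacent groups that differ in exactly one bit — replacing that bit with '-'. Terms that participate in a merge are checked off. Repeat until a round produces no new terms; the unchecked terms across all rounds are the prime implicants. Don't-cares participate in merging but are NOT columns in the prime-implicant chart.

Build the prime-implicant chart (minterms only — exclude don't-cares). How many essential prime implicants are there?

2

Round 0: 0001✓ 0011✓ 0101✓ 0111✓ 1000✓ 1010✓ 1100✓ 1110✓
Round 1: 0-01✓ 0-11✓ 00-1✓ 01-1✓ 1-00✓ 1-10✓ 10-0✓ 11-0✓
Round 2: 0--1 1--0
PIs = {0--1, 1--0}
Coverage chart:
  m1: 0--1 ←essential
  m3: 0--1 ←essential
  m5: 0--1 ←essential
  m7: 0--1 ←essential
  m8: 1--0 ←essential
  m10: 1--0 ←essential
  m12: 1--0 ←essential
  m14: 1--0 ←essential
Essential: 0--1, 1--0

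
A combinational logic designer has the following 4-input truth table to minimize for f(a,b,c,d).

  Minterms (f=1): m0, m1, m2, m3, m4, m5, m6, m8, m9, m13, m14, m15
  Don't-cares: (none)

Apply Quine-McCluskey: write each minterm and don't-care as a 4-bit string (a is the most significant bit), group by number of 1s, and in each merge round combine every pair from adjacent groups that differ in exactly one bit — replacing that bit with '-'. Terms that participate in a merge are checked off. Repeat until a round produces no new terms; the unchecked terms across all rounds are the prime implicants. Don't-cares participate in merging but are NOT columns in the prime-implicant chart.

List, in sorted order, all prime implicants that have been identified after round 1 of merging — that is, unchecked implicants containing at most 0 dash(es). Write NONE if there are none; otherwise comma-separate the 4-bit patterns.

NONE

Round 0: 0000✓ 0001✓ 0010✓ 0011✓ 0100✓ 0101✓ 0110✓ 1000✓ 1001✓ 1101✓ 1110✓ 1111✓
Round 1: -000✓ -001✓ -101✓ -110 0-00✓ 0-01✓ 0-10✓ 00-0✓ 00-1✓ 000-✓ 001-✓ 01-0✓ 010-✓ 1-01✓ 100-✓ 11-1 111-
Round 2: --01 -00- 0--0 0-0- 00--
PIs = {--01, -00-, -110, 0--0, 0-0-, 00--, 11-1, 111-}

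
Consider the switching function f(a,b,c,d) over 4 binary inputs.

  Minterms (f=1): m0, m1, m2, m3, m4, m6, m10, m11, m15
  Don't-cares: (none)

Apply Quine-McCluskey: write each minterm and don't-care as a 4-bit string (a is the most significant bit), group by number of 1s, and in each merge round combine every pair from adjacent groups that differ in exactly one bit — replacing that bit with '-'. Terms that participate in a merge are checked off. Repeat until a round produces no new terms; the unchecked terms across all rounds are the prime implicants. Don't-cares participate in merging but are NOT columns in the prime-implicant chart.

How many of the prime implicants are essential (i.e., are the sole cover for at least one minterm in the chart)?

size-2^0 implicants → 0000(✓)  0001(✓)  0010(✓)  0011(✓)  0100(✓)  0110(✓)  1010(✓)  1011(✓)  1111(✓)
size-2^1 implicants → -010(✓)  -011(✓)  0-00(✓)  0-10(✓)  00-0(✓)  00-1(✓)  000-(✓)  001-(✓)  01-0(✓)  1-11  101-(✓)
size-2^2 implicants → -01-  0--0  00--
Unchecked terms (primes): -01-, 0--0, 00--, 1-11
Minterm coverage:
  m0 ⊆ 0--0,00--
  m1 ⊆ 00-- [E]
  m2 ⊆ -01-,0--0,00--
  m3 ⊆ -01-,00--
  m4 ⊆ 0--0 [E]
  m6 ⊆ 0--0 [E]
  m10 ⊆ -01- [E]
  m11 ⊆ -01-,1-11
  m15 ⊆ 1-11 [E]
E = {-01-, 0--0, 00--, 1-11}

4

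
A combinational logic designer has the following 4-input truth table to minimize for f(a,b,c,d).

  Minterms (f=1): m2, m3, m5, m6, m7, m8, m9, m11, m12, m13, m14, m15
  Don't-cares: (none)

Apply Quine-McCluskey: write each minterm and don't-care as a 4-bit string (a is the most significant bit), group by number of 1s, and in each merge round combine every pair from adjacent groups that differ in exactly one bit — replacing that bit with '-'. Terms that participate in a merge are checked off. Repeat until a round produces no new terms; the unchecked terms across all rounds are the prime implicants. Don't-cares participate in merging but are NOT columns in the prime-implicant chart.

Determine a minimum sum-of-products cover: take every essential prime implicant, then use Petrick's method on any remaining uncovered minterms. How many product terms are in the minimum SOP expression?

5

Round 0: 0010✓ 0011✓ 0101✓ 0110✓ 0111✓ 1000✓ 1001✓ 1011✓ 1100✓ 1101✓ 1110✓ 1111✓
Round 1: -011✓ -101✓ -110✓ -111✓ 0-10✓ 0-11✓ 001-✓ 01-1✓ 011-✓ 1-00✓ 1-01✓ 1-11✓ 10-1✓ 100-✓ 11-0✓ 11-1✓ 110-✓ 111-✓
Round 2: --11 -1-1 -11- 0-1- 1--1 1-0- 11--
PIs = {--11, -1-1, -11-, 0-1-, 1--1, 1-0-, 11--}
Coverage chart:
  m2: 0-1- ←essential
  m3: --11,0-1-
  m5: -1-1 ←essential
  m6: -11-,0-1-
  m7: --11,-1-1,-11-,0-1-
  m8: 1-0- ←essential
  m9: 1--1,1-0-
  m11: --11,1--1
  m12: 1-0-,11--
  m13: -1-1,1--1,1-0-,11--
  m14: -11-,11--
  m15: --11,-1-1,-11-,1--1,11--
Essential: -1-1, 0-1-, 1-0-
Petrick residual → --11, -11-
Min cover (5 terms): cd + bd + bc + a'c + ac'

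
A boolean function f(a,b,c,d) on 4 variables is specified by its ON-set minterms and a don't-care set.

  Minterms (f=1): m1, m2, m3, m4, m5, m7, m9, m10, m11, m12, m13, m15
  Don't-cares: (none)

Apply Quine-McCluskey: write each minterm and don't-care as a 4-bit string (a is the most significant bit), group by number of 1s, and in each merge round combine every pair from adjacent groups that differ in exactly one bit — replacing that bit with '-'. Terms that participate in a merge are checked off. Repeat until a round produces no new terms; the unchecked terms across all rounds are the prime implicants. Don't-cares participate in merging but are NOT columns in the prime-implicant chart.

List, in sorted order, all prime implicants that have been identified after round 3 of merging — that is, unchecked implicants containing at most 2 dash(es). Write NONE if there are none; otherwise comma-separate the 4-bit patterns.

-01-, -10-

[col 0] 0001*, 0010*, 0011*, 0100*, 0101*, 0111*, 1001*, 1010*, 1011*, 1100*, 1101*, 1111*
[col 1] -001*, -010*, -011*, -100*, -101*, -111*, 0-01*, 0-11*, 00-1*, 001-*, 01-1*, 010-*, 1-01*, 1-11*, 10-1*, 101-*, 11-1*, 110-*
[col 2] --01*, --11*, -0-1*, -01-, -1-1*, -10-, 0--1*, 1--1*
[col 3] ---1
Prime implicants: ---1, -01-, -10-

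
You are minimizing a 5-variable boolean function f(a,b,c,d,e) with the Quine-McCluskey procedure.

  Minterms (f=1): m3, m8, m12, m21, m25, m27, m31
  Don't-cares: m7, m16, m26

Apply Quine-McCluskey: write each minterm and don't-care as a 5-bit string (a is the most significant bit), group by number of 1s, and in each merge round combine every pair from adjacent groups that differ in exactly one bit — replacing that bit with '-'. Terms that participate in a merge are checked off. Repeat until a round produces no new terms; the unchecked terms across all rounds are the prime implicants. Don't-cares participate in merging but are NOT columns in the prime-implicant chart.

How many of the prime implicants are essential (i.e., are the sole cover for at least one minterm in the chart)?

[col 0] 00011*, 00111*, 01000*, 01100*, 10000, 10101, 11001*, 11010*, 11011*, 11111*
[col 1] 00-11, 01-00, 11-11, 110-1, 1101-
Prime implicants: 00-11, 01-00, 10000, 10101, 11-11, 110-1, 1101-
PI chart (minterm → PIs covering it):
  3 | 00-11  (sole → essential)
  8 | 01-00  (sole → essential)
  12 | 01-00  (sole → essential)
  21 | 10101  (sole → essential)
  25 | 110-1  (sole → essential)
  27 | 11-11,110-1,1101-
  31 | 11-11  (sole → essential)
Essential prime implicants: 00-11, 01-00, 10101, 11-11, 110-1

5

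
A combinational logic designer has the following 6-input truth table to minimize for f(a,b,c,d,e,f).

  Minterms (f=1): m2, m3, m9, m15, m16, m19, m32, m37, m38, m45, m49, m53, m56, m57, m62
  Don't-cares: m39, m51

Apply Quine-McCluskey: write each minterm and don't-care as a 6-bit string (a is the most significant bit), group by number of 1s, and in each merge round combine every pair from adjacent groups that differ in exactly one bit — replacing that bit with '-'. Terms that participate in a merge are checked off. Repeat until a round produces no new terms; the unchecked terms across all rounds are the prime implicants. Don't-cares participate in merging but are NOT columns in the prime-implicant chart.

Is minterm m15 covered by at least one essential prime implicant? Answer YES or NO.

YES

size-2^0 implicants → 000010(✓)  000011(✓)  001001  001111  010000  010011(✓)  100000  100101(✓)  100110(✓)  100111(✓)  101101(✓)  110001(✓)  110011(✓)  110101(✓)  111000(✓)  111001(✓)  111110
size-2^1 implicants → -10011  0-0011  00001-  1-0101  10-101  1001-1  10011-  11-001  110-01  1100-1  11100-
Unchecked terms (primes): -10011, 0-0011, 00001-, 001001, 001111, 010000, 1-0101, 10-101, 100000, 1001-1, 10011-, 11-001, 110-01, 1100-1, 11100-, 111110
Minterm coverage:
  m2 ⊆ 00001- [E]
  m3 ⊆ 0-0011,00001-
  m9 ⊆ 001001 [E]
  m15 ⊆ 001111 [E]
  m16 ⊆ 010000 [E]
  m19 ⊆ -10011,0-0011
  m32 ⊆ 100000 [E]
  m37 ⊆ 1-0101,10-101,1001-1
  m38 ⊆ 10011- [E]
  m45 ⊆ 10-101 [E]
  m49 ⊆ 11-001,110-01,1100-1
  m53 ⊆ 1-0101,110-01
  m56 ⊆ 11100- [E]
  m57 ⊆ 11-001,11100-
  m62 ⊆ 111110 [E]
E = {00001-, 001001, 001111, 010000, 10-101, 100000, 10011-, 11100-, 111110}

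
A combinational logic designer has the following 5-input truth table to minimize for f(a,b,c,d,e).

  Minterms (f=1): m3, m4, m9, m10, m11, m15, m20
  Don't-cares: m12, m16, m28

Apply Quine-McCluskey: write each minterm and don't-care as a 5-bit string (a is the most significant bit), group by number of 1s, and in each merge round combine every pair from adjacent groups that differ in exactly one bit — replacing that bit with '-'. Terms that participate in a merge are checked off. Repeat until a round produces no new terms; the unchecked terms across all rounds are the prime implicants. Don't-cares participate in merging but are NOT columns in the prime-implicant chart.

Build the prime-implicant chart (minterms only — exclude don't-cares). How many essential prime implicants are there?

5

size-2^0 implicants → 00011(✓)  00100(✓)  01001(✓)  01010(✓)  01011(✓)  01100(✓)  01111(✓)  10000(✓)  10100(✓)  11100(✓)
size-2^1 implicants → -0100(✓)  -1100(✓)  0-011  0-100(✓)  01-11  010-1  0101-  1-100(✓)  10-00
size-2^2 implicants → --100
Unchecked terms (primes): --100, 0-011, 01-11, 010-1, 0101-, 10-00
Minterm coverage:
  m3 ⊆ 0-011 [E]
  m4 ⊆ --100 [E]
  m9 ⊆ 010-1 [E]
  m10 ⊆ 0101- [E]
  m11 ⊆ 0-011,01-11,010-1,0101-
  m15 ⊆ 01-11 [E]
  m20 ⊆ --100,10-00
E = {--100, 0-011, 01-11, 010-1, 0101-}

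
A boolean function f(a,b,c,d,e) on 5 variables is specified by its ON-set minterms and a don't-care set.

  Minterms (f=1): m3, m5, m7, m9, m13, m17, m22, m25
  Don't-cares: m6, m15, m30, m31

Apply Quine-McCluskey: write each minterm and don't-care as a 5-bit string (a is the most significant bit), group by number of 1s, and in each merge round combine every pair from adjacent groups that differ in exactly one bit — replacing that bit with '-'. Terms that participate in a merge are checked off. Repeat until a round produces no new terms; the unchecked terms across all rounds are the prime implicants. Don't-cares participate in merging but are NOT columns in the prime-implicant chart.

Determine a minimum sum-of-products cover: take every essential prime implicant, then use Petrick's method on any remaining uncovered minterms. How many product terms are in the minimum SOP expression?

5

Round 0: 00011✓ 00101✓ 00110✓ 00111✓ 01001✓ 01101✓ 01111✓ 10001✓ 10110✓ 11001✓ 11110✓ 11111✓
Round 1: -0110 -1001 -1111 0-101✓ 0-111✓ 00-11 001-1✓ 0011- 01-01 011-1✓ 1-001 1-110 1111-
Round 2: 0-1-1
PIs = {-0110, -1001, -1111, 0-1-1, 00-11, 0011-, 01-01, 1-001, 1-110, 1111-}
Coverage chart:
  m3: 00-11 ←essential
  m5: 0-1-1 ←essential
  m7: 0-1-1,00-11,0011-
  m9: -1001,01-01
  m13: 0-1-1,01-01
  m17: 1-001 ←essential
  m22: -0110,1-110
  m25: -1001,1-001
Essential: 0-1-1, 00-11, 1-001
Petrick residual → -0110, -1001
Min cover (5 terms): b'cde' + bc'd'e + a'ce + a'b'de + ac'd'e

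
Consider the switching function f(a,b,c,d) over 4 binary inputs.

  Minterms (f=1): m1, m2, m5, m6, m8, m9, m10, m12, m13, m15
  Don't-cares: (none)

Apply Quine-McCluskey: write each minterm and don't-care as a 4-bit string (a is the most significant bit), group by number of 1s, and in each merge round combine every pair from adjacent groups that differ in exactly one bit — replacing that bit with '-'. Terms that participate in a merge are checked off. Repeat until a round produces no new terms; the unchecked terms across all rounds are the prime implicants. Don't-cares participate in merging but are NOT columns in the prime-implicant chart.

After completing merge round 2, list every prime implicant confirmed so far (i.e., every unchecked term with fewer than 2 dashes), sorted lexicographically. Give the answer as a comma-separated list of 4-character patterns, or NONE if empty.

-010, 0-10, 10-0, 11-1

Round 0: 0001✓ 0010✓ 0101✓ 0110✓ 1000✓ 1001✓ 1010✓ 1100✓ 1101✓ 1111✓
Round 1: -001✓ -010 -101✓ 0-01✓ 0-10 1-00✓ 1-01✓ 10-0 100-✓ 11-1 110-✓
Round 2: --01 1-0-
PIs = {--01, -010, 0-10, 1-0-, 10-0, 11-1}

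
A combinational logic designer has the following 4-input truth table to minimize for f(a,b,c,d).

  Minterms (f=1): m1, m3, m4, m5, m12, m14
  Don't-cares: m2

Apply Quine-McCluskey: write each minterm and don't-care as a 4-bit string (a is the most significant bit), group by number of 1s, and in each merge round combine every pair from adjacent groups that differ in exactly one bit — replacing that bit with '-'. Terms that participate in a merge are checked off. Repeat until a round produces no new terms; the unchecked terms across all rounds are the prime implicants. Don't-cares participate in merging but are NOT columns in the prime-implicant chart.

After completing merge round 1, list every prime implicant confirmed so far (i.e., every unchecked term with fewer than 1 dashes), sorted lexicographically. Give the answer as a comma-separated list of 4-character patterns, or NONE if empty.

Round 0: 0001✓ 0010✓ 0011✓ 0100✓ 0101✓ 1100✓ 1110✓
Round 1: -100 0-01 00-1 001- 010- 11-0
PIs = {-100, 0-01, 00-1, 001-, 010-, 11-0}

NONE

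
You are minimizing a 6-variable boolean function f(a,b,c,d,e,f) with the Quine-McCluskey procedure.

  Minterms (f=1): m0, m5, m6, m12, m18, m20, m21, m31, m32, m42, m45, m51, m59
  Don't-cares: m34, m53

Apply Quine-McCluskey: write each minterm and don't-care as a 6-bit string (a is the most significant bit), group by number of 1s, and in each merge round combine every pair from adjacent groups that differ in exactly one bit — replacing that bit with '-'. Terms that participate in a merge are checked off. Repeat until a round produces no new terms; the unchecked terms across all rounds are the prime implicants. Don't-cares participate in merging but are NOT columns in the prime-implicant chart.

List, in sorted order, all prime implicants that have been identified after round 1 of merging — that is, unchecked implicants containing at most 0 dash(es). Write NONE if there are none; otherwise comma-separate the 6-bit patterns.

000110, 001100, 010010, 011111, 101101

[col 0] 000000*, 000101*, 000110, 001100, 010010, 010100*, 010101*, 011111, 100000*, 100010*, 101010*, 101101, 110011*, 110101*, 111011*
[col 1] -00000, -10101, 0-0101, 01010-, 10-010, 1000-0, 11-011
Prime implicants: -00000, -10101, 0-0101, 000110, 001100, 010010, 01010-, 011111, 10-010, 1000-0, 101101, 11-011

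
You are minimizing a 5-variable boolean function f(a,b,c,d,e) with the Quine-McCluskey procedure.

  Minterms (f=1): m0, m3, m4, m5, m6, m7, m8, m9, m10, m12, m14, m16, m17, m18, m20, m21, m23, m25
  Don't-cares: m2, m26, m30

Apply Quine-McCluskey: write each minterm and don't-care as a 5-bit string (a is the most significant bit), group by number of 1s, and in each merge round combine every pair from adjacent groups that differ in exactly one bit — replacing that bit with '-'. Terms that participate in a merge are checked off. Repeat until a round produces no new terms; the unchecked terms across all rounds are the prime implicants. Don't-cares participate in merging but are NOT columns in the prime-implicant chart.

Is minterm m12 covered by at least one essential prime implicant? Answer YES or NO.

size-2^0 implicants → 00000(✓)  00010(✓)  00011(✓)  00100(✓)  00101(✓)  00110(✓)  00111(✓)  01000(✓)  01001(✓)  01010(✓)  01100(✓)  01110(✓)  10000(✓)  10001(✓)  10010(✓)  10100(✓)  10101(✓)  10111(✓)  11001(✓)  11010(✓)  11110(✓)
size-2^1 implicants → -0000(✓)  -0010(✓)  -0100(✓)  -0101(✓)  -0111(✓)  -1001  -1010(✓)  -1110(✓)  0-000(✓)  0-010(✓)  0-100(✓)  0-110(✓)  00-00(✓)  00-10(✓)  00-11(✓)  000-0(✓)  0001-(✓)  001-0(✓)  001-1(✓)  0010-(✓)  0011-(✓)  01-00(✓)  01-10(✓)  010-0(✓)  0100-  011-0(✓)  1-001  1-010(✓)  10-00(✓)  10-01(✓)  100-0(✓)  1000-(✓)  101-1(✓)  1010-(✓)  11-10(✓)
size-2^2 implicants → --010  -0-00  -00-0  -01-1  -010-  -1-10  0--00(✓)  0--10(✓)  0-0-0(✓)  0-1-0(✓)  00--0(✓)  00-1-  001--  01--0(✓)  10-0-
size-2^3 implicants → 0---0
Unchecked terms (primes): --010, -0-00, -00-0, -01-1, -010-, -1-10, -1001, 0---0, 00-1-, 001--, 0100-, 1-001, 10-0-
Minterm coverage:
  m0 ⊆ -0-00,-00-0,0---0
  m3 ⊆ 00-1- [E]
  m4 ⊆ -0-00,-010-,0---0,001--
  m5 ⊆ -01-1,-010-,001--
  m6 ⊆ 0---0,00-1-,001--
  m7 ⊆ -01-1,00-1-,001--
  m8 ⊆ 0---0,0100-
  m9 ⊆ -1001,0100-
  m10 ⊆ --010,-1-10,0---0
  m12 ⊆ 0---0 [E]
  m14 ⊆ -1-10,0---0
  m16 ⊆ -0-00,-00-0,10-0-
  m17 ⊆ 1-001,10-0-
  m18 ⊆ --010,-00-0
  m20 ⊆ -0-00,-010-,10-0-
  m21 ⊆ -01-1,-010-,10-0-
  m23 ⊆ -01-1 [E]
  m25 ⊆ -1001,1-001
E = {-01-1, 0---0, 00-1-}

YES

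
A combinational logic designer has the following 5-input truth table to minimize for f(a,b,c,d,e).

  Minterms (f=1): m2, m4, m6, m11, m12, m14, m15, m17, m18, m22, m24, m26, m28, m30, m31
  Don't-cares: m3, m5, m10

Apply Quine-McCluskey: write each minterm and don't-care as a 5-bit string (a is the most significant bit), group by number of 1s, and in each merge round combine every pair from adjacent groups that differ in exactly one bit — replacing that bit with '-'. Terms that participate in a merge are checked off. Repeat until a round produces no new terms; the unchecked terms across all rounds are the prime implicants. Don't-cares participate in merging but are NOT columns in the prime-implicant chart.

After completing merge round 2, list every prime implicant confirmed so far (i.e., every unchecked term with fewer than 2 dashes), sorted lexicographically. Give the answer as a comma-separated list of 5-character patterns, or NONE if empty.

size-2^0 implicants → 00010(✓)  00011(✓)  00100(✓)  00101(✓)  00110(✓)  01010(✓)  01011(✓)  01100(✓)  01110(✓)  01111(✓)  10001  10010(✓)  10110(✓)  11000(✓)  11010(✓)  11100(✓)  11110(✓)  11111(✓)
size-2^1 implicants → -0010(✓)  -0110(✓)  -1010(✓)  -1100(✓)  -1110(✓)  -1111(✓)  0-010(✓)  0-011(✓)  0-100(✓)  0-110(✓)  00-10(✓)  0001-(✓)  001-0(✓)  0010-  01-10(✓)  01-11(✓)  0101-(✓)  011-0(✓)  0111-(✓)  1-010(✓)  1-110(✓)  10-10(✓)  11-00(✓)  11-10(✓)  110-0(✓)  111-0(✓)  1111-(✓)
size-2^2 implicants → --010(✓)  --110(✓)  -0-10(✓)  -1-10(✓)  -11-0  -111-  0--10(✓)  0-01-  0-1-0  01-1-  1--10(✓)  11--0
size-2^3 implicants → ---10
Unchecked terms (primes): ---10, -11-0, -111-, 0-01-, 0-1-0, 0010-, 01-1-, 10001, 11--0

0010-, 10001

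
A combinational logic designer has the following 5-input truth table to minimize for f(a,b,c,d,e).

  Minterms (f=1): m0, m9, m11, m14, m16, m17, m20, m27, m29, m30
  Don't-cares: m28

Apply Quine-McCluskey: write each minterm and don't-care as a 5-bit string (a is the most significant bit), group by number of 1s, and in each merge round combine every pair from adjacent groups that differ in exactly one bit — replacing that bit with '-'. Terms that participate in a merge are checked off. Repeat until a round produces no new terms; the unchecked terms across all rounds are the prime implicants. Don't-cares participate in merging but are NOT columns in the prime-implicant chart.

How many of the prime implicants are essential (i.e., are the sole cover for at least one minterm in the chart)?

size-2^0 implicants → 00000(✓)  01001(✓)  01011(✓)  01110(✓)  10000(✓)  10001(✓)  10100(✓)  11011(✓)  11100(✓)  11101(✓)  11110(✓)
size-2^1 implicants → -0000  -1011  -1110  010-1  1-100  10-00  1000-  111-0  1110-
Unchecked terms (primes): -0000, -1011, -1110, 010-1, 1-100, 10-00, 1000-, 111-0, 1110-
Minterm coverage:
  m0 ⊆ -0000 [E]
  m9 ⊆ 010-1 [E]
  m11 ⊆ -1011,010-1
  m14 ⊆ -1110 [E]
  m16 ⊆ -0000,10-00,1000-
  m17 ⊆ 1000- [E]
  m20 ⊆ 1-100,10-00
  m27 ⊆ -1011 [E]
  m29 ⊆ 1110- [E]
  m30 ⊆ -1110,111-0
E = {-0000, -1011, -1110, 010-1, 1000-, 1110-}

6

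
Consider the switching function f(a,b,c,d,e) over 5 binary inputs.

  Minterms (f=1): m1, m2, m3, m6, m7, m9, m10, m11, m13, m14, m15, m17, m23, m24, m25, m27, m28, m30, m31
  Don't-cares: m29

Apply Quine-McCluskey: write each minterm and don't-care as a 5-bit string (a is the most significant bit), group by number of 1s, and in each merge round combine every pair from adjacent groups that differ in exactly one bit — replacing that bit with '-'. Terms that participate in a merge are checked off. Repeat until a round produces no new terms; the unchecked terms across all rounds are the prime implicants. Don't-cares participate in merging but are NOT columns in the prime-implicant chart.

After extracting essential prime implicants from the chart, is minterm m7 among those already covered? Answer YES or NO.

[col 0] 00001*, 00010*, 00011*, 00110*, 00111*, 01001*, 01010*, 01011*, 01101*, 01110*, 01111*, 10001*, 10111*, 11000*, 11001*, 11011*, 11100*, 11101*, 11110*, 11111*
[col 1] -0001*, -0111*, -1001*, -1011*, -1101*, -1110*, -1111*, 0-001*, 0-010*, 0-011*, 0-110*, 0-111*, 00-10*, 00-11*, 000-1*, 0001-*, 0011-*, 01-01*, 01-10*, 01-11*, 010-1*, 0101-*, 011-1*, 0111-*, 1-001*, 1-111*, 11-00*, 11-01*, 11-11*, 110-1*, 1100-*, 111-0*, 111-1*, 1110-*, 1111-*
[col 2] --001, --111, -1-01*, -1-11*, -10-1*, -11-1*, -111-, 0--10*, 0--11*, 0-0-1, 0-01-*, 0-11-*, 00-1-*, 01--1*, 01-1-*, 11--1*, 11-0-, 111--
[col 3] -1--1, 0--1-
Prime implicants: --001, --111, -1--1, -111-, 0--1-, 0-0-1, 11-0-, 111--
PI chart (minterm → PIs covering it):
  1 | --001,0-0-1
  2 | 0--1-  (sole → essential)
  3 | 0--1-,0-0-1
  6 | 0--1-  (sole → essential)
  7 | --111,0--1-
  9 | --001,-1--1,0-0-1
  10 | 0--1-  (sole → essential)
  11 | -1--1,0--1-,0-0-1
  13 | -1--1  (sole → essential)
  14 | -111-,0--1-
  15 | --111,-1--1,-111-,0--1-
  17 | --001  (sole → essential)
  23 | --111  (sole → essential)
  24 | 11-0-  (sole → essential)
  25 | --001,-1--1,11-0-
  27 | -1--1  (sole → essential)
  28 | 11-0-,111--
  30 | -111-,111--
  31 | --111,-1--1,-111-,111--
Essential prime implicants: --001, --111, -1--1, 0--1-, 11-0-

YES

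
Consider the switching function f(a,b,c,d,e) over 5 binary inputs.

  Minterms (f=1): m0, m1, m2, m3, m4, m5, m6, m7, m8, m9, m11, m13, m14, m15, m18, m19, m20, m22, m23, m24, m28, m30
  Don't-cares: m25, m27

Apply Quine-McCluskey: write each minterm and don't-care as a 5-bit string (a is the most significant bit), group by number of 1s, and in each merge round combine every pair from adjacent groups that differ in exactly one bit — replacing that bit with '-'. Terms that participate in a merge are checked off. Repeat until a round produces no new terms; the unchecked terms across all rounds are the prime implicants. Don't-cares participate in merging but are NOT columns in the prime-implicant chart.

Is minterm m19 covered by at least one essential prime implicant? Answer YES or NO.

size-2^0 implicants → 00000(✓)  00001(✓)  00010(✓)  00011(✓)  00100(✓)  00101(✓)  00110(✓)  00111(✓)  01000(✓)  01001(✓)  01011(✓)  01101(✓)  01110(✓)  01111(✓)  10010(✓)  10011(✓)  10100(✓)  10110(✓)  10111(✓)  11000(✓)  11001(✓)  11011(✓)  11100(✓)  11110(✓)
size-2^1 implicants → -0010(✓)  -0011(✓)  -0100(✓)  -0110(✓)  -0111(✓)  -1000(✓)  -1001(✓)  -1011(✓)  -1110(✓)  0-000(✓)  0-001(✓)  0-011(✓)  0-101(✓)  0-110(✓)  0-111(✓)  00-00(✓)  00-01(✓)  00-10(✓)  00-11(✓)  000-0(✓)  000-1(✓)  0000-(✓)  0001-(✓)  001-0(✓)  001-1(✓)  0010-(✓)  0011-(✓)  01-01(✓)  01-11(✓)  010-1(✓)  0100-(✓)  011-1(✓)  0111-(✓)  1-011(✓)  1-100(✓)  1-110(✓)  10-10(✓)  10-11(✓)  1001-(✓)  101-0(✓)  1011-(✓)  11-00  110-1(✓)  1100-(✓)  111-0(✓)
size-2^2 implicants → --011  --110  -0-10(✓)  -0-11(✓)  -001-(✓)  -01-0  -011-(✓)  -10-1  -100-  0--01(✓)  0--11(✓)  0-0-1(✓)  0-00-  0-1-1(✓)  0-11-  00--0(✓)  00--1(✓)  00-0-(✓)  00-1-(✓)  000--(✓)  001--(✓)  01--1(✓)  1-1-0  10-1-(✓)
size-2^3 implicants → -0-1-  0---1  00---
Unchecked terms (primes): --011, --110, -0-1-, -01-0, -10-1, -100-, 0---1, 0-00-, 0-11-, 00---, 1-1-0, 11-00
Minterm coverage:
  m0 ⊆ 0-00-,00---
  m1 ⊆ 0---1,0-00-,00---
  m2 ⊆ -0-1-,00---
  m3 ⊆ --011,-0-1-,0---1,00---
  m4 ⊆ -01-0,00---
  m5 ⊆ 0---1,00---
  m6 ⊆ --110,-0-1-,-01-0,0-11-,00---
  m7 ⊆ -0-1-,0---1,0-11-,00---
  m8 ⊆ -100-,0-00-
  m9 ⊆ -10-1,-100-,0---1,0-00-
  m11 ⊆ --011,-10-1,0---1
  m13 ⊆ 0---1 [E]
  m14 ⊆ --110,0-11-
  m15 ⊆ 0---1,0-11-
  m18 ⊆ -0-1- [E]
  m19 ⊆ --011,-0-1-
  m20 ⊆ -01-0,1-1-0
  m22 ⊆ --110,-0-1-,-01-0,1-1-0
  m23 ⊆ -0-1- [E]
  m24 ⊆ -100-,11-00
  m28 ⊆ 1-1-0,11-00
  m30 ⊆ --110,1-1-0
E = {-0-1-, 0---1}

YES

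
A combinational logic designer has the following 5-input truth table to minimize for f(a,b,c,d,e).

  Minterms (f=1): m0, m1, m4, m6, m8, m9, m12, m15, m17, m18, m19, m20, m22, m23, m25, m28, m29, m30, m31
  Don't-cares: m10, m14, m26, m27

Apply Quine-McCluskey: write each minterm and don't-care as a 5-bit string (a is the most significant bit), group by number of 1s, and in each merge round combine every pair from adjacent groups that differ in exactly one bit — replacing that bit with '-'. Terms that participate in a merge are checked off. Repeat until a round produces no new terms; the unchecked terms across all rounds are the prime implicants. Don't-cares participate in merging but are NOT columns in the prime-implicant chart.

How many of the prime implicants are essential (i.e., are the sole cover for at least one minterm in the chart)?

3

Round 0: 00000✓ 00001✓ 00100✓ 00110✓ 01000✓ 01001✓ 01010✓ 01100✓ 01110✓ 01111✓ 10001✓ 10010✓ 10011✓ 10100✓ 10110✓ 10111✓ 11001✓ 11010✓ 11011✓ 11100✓ 11101✓ 11110✓ 11111✓
Round 1: -0001✓ -0100✓ -0110✓ -1001✓ -1010✓ -1100✓ -1110✓ -1111✓ 0-000✓ 0-001✓ 0-100✓ 0-110✓ 00-00✓ 0000-✓ 001-0✓ 01-00✓ 01-10✓ 010-0✓ 0100-✓ 011-0✓ 0111-✓ 1-001✓ 1-010✓ 1-011✓ 1-100✓ 1-110✓ 1-111✓ 10-10✓ 10-11✓ 100-1✓ 1001-✓ 101-0✓ 1011-✓ 11-01✓ 11-10✓ 11-11✓ 110-1✓ 1101-✓ 111-0✓ 111-1✓ 1110-✓ 1111-✓
Round 2: --001 --100✓ --110✓ -01-0✓ -1-10 -11-0✓ -111- 0--00 0-00- 0-1-0✓ 01--0 1--10✓ 1--11✓ 1-0-1 1-01-✓ 1-1-0✓ 1-11-✓ 10-1-✓ 11--1 11-1-✓ 111--
Round 3: --1-0 1--1-
PIs = {--001, --1-0, -1-10, -111-, 0--00, 0-00-, 01--0, 1--1-, 1-0-1, 11--1, 111--}
Coverage chart:
  m0: 0--00,0-00-
  m1: --001,0-00-
  m4: --1-0,0--00
  m6: --1-0 ←essential
  m8: 0--00,0-00-,01--0
  m9: --001,0-00-
  m12: --1-0,0--00,01--0
  m15: -111- ←essential
  m17: --001,1-0-1
  m18: 1--1- ←essential
  m19: 1--1-,1-0-1
  m20: --1-0 ←essential
  m22: --1-0,1--1-
  m23: 1--1- ←essential
  m25: --001,1-0-1,11--1
  m28: --1-0,111--
  m29: 11--1,111--
  m30: --1-0,-1-10,-111-,1--1-,111--
  m31: -111-,1--1-,11--1,111--
Essential: --1-0, -111-, 1--1-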